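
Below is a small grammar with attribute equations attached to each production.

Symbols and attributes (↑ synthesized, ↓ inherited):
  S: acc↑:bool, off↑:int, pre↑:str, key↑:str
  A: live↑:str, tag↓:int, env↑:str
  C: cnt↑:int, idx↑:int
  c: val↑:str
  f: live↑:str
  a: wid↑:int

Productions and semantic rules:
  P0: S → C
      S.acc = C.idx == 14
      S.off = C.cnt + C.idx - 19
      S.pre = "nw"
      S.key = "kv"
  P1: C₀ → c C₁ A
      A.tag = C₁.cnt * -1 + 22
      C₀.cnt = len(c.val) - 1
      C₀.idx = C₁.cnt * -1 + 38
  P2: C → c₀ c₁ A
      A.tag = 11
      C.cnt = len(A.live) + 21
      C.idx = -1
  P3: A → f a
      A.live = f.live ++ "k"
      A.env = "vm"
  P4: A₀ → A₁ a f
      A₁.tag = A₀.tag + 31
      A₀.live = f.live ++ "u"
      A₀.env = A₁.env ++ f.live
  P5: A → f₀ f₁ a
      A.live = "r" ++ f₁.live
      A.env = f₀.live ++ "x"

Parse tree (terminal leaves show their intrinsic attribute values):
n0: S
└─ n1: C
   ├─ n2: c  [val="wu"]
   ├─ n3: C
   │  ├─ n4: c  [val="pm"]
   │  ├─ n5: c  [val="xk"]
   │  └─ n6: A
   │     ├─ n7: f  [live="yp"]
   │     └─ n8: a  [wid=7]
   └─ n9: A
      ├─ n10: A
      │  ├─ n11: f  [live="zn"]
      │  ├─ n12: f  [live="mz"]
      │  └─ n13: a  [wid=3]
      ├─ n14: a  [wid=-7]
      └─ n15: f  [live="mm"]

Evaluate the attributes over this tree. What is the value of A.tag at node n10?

1. n2.val = "wu"  [terminal]
2. n4.val = "pm"  [terminal]
3. n5.val = "xk"  [terminal]
4. n6.tag = 11  [11]
5. n7.live = "yp"  [terminal]
6. n8.wid = 7  [terminal]
7. n6.live = "ypk"  [f.live ++ "k"]
8. n6.env = "vm"  ["vm"]
9. n3.cnt = 24  [len(A.live) + 21]
10. n3.idx = -1  [-1]
11. n9.tag = -2  [C₁.cnt * -1 + 22]
12. n10.tag = 29  [A₀.tag + 31]
13. n11.live = "zn"  [terminal]
14. n12.live = "mz"  [terminal]
15. n13.wid = 3  [terminal]
16. n10.live = "rmz"  ["r" ++ f₁.live]
17. n10.env = "znx"  [f₀.live ++ "x"]
18. n14.wid = -7  [terminal]
19. n15.live = "mm"  [terminal]
20. n9.live = "mmu"  [f.live ++ "u"]
21. n9.env = "znxmm"  [A₁.env ++ f.live]
22. n1.cnt = 1  [len(c.val) - 1]
23. n1.idx = 14  [C₁.cnt * -1 + 38]
24. n0.acc = true  [C.idx == 14]
25. n0.off = -4  [C.cnt + C.idx - 19]
26. n0.pre = "nw"  ["nw"]
27. n0.key = "kv"  ["kv"]

29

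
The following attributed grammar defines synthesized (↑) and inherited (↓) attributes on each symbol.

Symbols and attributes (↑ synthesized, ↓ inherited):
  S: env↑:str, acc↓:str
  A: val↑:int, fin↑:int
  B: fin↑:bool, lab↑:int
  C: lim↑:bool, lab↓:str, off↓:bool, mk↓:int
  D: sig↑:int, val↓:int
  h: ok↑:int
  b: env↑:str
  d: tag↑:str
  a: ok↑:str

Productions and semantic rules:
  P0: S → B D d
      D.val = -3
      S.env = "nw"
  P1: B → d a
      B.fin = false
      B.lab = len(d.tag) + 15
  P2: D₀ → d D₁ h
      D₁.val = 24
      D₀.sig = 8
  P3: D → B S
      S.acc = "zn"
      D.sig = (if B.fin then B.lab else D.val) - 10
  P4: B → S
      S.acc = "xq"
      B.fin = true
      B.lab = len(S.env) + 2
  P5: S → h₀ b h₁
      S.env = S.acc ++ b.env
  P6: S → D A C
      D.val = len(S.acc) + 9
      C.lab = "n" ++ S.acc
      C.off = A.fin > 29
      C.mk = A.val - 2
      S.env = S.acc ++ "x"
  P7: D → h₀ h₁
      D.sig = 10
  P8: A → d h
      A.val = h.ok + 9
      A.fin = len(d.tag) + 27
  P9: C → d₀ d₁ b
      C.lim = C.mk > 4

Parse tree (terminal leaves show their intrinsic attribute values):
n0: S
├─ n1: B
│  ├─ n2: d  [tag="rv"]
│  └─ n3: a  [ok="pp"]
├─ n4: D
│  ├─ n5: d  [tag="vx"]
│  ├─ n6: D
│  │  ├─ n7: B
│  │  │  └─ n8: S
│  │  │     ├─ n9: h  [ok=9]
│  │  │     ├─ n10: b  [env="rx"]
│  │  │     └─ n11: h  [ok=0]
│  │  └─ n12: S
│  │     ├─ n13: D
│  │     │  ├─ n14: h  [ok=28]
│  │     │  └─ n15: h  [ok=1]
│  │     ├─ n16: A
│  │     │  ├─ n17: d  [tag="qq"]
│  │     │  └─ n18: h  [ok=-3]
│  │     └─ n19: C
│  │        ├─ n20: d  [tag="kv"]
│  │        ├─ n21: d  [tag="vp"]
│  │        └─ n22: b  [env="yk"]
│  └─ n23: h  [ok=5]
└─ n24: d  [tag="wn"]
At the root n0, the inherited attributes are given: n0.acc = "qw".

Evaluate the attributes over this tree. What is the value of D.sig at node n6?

1. n0.acc = "qw"  [given at root]
2. n2.tag = "rv"  [terminal]
3. n3.ok = "pp"  [terminal]
4. n1.fin = false  [false]
5. n1.lab = 17  [len(d.tag) + 15]
6. n4.val = -3  [-3]
7. n5.tag = "vx"  [terminal]
8. n6.val = 24  [24]
9. n8.acc = "xq"  ["xq"]
10. n9.ok = 9  [terminal]
11. n10.env = "rx"  [terminal]
12. n11.ok = 0  [terminal]
13. n8.env = "xqrx"  [S.acc ++ b.env]
14. n7.fin = true  [true]
15. n7.lab = 6  [len(S.env) + 2]
16. n12.acc = "zn"  ["zn"]
17. n13.val = 11  [len(S.acc) + 9]
18. n14.ok = 28  [terminal]
19. n15.ok = 1  [terminal]
20. n13.sig = 10  [10]
21. n17.tag = "qq"  [terminal]
22. n18.ok = -3  [terminal]
23. n16.val = 6  [h.ok + 9]
24. n16.fin = 29  [len(d.tag) + 27]
25. n19.lab = "nzn"  ["n" ++ S.acc]
26. n19.off = false  [A.fin > 29]
27. n19.mk = 4  [A.val - 2]
28. n20.tag = "kv"  [terminal]
29. n21.tag = "vp"  [terminal]
30. n22.env = "yk"  [terminal]
31. n19.lim = false  [C.mk > 4]
32. n12.env = "znx"  [S.acc ++ "x"]
33. n6.sig = -4  [(if B.fin then B.lab else D.val) - 10]
34. n23.ok = 5  [terminal]
35. n4.sig = 8  [8]
36. n24.tag = "wn"  [terminal]
37. n0.env = "nw"  ["nw"]

-4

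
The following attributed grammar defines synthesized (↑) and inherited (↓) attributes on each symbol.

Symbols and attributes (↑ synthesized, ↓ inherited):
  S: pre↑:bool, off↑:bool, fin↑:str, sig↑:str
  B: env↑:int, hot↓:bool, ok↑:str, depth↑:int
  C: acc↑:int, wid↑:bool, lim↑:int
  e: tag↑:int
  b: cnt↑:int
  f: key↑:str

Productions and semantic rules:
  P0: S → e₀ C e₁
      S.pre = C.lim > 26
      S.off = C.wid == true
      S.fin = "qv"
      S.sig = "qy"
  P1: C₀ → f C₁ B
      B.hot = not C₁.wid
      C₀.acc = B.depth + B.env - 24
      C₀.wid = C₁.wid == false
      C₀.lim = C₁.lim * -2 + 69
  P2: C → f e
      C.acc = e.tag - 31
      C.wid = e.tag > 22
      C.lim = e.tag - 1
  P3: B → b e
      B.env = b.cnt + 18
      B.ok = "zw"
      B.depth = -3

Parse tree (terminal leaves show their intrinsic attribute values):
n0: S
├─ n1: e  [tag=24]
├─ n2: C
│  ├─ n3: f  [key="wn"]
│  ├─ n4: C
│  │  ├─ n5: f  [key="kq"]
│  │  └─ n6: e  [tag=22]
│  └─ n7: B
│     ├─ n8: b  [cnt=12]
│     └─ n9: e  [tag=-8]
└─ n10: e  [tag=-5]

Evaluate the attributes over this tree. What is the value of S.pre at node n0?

true

1. n1.tag = 24  [terminal]
2. n3.key = "wn"  [terminal]
3. n5.key = "kq"  [terminal]
4. n6.tag = 22  [terminal]
5. n4.acc = -9  [e.tag - 31]
6. n4.wid = false  [e.tag > 22]
7. n4.lim = 21  [e.tag - 1]
8. n7.hot = true  [not C₁.wid]
9. n8.cnt = 12  [terminal]
10. n9.tag = -8  [terminal]
11. n7.env = 30  [b.cnt + 18]
12. n7.ok = "zw"  ["zw"]
13. n7.depth = -3  [-3]
14. n2.acc = 3  [B.depth + B.env - 24]
15. n2.wid = true  [C₁.wid == false]
16. n2.lim = 27  [C₁.lim * -2 + 69]
17. n10.tag = -5  [terminal]
18. n0.pre = true  [C.lim > 26]
19. n0.off = true  [C.wid == true]
20. n0.fin = "qv"  ["qv"]
21. n0.sig = "qy"  ["qy"]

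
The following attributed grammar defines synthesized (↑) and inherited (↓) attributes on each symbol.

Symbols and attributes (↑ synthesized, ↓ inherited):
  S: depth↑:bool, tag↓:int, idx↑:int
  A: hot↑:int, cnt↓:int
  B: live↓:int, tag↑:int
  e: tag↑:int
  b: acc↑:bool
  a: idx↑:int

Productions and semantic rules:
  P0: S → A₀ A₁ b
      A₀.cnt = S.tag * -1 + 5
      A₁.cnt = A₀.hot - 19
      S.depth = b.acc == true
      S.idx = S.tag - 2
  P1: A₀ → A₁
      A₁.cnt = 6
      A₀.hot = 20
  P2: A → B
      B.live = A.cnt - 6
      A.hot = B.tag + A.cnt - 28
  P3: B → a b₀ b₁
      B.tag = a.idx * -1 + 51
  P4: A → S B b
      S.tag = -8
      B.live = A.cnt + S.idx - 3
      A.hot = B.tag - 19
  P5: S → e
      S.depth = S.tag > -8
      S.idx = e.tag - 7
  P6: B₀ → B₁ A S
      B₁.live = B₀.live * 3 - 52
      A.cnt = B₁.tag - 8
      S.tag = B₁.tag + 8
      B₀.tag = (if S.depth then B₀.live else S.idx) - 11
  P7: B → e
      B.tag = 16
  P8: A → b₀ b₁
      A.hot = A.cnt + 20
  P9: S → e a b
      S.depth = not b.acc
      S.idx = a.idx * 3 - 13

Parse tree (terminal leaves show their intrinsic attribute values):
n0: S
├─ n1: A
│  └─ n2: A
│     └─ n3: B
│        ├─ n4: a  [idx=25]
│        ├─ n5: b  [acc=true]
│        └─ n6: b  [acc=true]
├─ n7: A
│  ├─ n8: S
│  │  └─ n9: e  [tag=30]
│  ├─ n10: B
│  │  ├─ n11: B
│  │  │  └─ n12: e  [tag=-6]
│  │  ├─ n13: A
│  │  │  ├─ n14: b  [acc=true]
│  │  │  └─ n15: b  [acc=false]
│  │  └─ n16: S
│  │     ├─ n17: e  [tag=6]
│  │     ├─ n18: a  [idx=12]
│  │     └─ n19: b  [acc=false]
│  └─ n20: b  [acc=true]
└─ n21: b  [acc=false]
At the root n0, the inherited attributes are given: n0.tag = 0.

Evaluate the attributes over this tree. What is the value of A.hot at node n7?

1. n0.tag = 0  [given at root]
2. n1.cnt = 5  [S.tag * -1 + 5]
3. n2.cnt = 6  [6]
4. n3.live = 0  [A.cnt - 6]
5. n4.idx = 25  [terminal]
6. n5.acc = true  [terminal]
7. n6.acc = true  [terminal]
8. n3.tag = 26  [a.idx * -1 + 51]
9. n2.hot = 4  [B.tag + A.cnt - 28]
10. n1.hot = 20  [20]
11. n7.cnt = 1  [A₀.hot - 19]
12. n8.tag = -8  [-8]
13. n9.tag = 30  [terminal]
14. n8.depth = false  [S.tag > -8]
15. n8.idx = 23  [e.tag - 7]
16. n10.live = 21  [A.cnt + S.idx - 3]
17. n11.live = 11  [B₀.live * 3 - 52]
18. n12.tag = -6  [terminal]
19. n11.tag = 16  [16]
20. n13.cnt = 8  [B₁.tag - 8]
21. n14.acc = true  [terminal]
22. n15.acc = false  [terminal]
23. n13.hot = 28  [A.cnt + 20]
24. n16.tag = 24  [B₁.tag + 8]
25. n17.tag = 6  [terminal]
26. n18.idx = 12  [terminal]
27. n19.acc = false  [terminal]
28. n16.depth = true  [not b.acc]
29. n16.idx = 23  [a.idx * 3 - 13]
30. n10.tag = 10  [(if S.depth then B₀.live else S.idx) - 11]
31. n20.acc = true  [terminal]
32. n7.hot = -9  [B.tag - 19]
33. n21.acc = false  [terminal]
34. n0.depth = false  [b.acc == true]
35. n0.idx = -2  [S.tag - 2]

-9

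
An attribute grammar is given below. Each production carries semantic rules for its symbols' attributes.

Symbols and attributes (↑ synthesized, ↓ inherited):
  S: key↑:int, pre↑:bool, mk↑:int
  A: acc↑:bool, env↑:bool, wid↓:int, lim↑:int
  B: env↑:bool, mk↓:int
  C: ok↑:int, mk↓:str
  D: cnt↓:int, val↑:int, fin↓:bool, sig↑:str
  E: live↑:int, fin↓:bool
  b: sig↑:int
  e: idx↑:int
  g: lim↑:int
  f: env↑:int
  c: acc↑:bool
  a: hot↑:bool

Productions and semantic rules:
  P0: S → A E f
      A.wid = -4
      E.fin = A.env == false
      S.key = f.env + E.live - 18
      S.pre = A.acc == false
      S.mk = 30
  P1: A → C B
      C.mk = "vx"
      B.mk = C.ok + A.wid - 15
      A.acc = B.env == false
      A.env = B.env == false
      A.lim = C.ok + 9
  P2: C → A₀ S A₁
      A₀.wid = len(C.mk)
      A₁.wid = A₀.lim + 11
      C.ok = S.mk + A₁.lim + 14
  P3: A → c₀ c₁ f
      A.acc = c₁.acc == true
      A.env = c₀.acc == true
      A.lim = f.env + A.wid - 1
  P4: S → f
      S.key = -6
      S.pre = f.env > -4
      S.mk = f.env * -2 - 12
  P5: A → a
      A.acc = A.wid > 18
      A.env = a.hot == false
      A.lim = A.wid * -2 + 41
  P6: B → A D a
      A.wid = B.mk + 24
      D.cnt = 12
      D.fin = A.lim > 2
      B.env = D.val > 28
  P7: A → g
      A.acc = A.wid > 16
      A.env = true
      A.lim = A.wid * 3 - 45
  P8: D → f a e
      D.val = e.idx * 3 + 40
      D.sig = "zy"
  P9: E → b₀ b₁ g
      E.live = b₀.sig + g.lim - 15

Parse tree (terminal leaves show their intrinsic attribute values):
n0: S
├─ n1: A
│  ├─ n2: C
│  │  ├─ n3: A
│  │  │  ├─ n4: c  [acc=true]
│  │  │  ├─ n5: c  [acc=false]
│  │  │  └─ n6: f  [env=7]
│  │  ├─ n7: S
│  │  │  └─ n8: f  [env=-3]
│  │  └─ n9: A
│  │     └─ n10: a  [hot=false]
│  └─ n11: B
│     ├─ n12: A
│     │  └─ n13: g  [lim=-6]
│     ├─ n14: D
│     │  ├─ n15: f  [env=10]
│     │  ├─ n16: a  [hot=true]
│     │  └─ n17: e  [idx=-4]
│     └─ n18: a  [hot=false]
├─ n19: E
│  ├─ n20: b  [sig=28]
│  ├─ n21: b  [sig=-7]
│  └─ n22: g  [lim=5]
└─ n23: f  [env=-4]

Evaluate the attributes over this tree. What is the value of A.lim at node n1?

20

1. n1.wid = -4  [-4]
2. n2.mk = "vx"  ["vx"]
3. n3.wid = 2  [len(C.mk)]
4. n4.acc = true  [terminal]
5. n5.acc = false  [terminal]
6. n6.env = 7  [terminal]
7. n3.acc = false  [c₁.acc == true]
8. n3.env = true  [c₀.acc == true]
9. n3.lim = 8  [f.env + A.wid - 1]
10. n8.env = -3  [terminal]
11. n7.key = -6  [-6]
12. n7.pre = true  [f.env > -4]
13. n7.mk = -6  [f.env * -2 - 12]
14. n9.wid = 19  [A₀.lim + 11]
15. n10.hot = false  [terminal]
16. n9.acc = true  [A.wid > 18]
17. n9.env = true  [a.hot == false]
18. n9.lim = 3  [A.wid * -2 + 41]
19. n2.ok = 11  [S.mk + A₁.lim + 14]
20. n11.mk = -8  [C.ok + A.wid - 15]
21. n12.wid = 16  [B.mk + 24]
22. n13.lim = -6  [terminal]
23. n12.acc = false  [A.wid > 16]
24. n12.env = true  [true]
25. n12.lim = 3  [A.wid * 3 - 45]
26. n14.cnt = 12  [12]
27. n14.fin = true  [A.lim > 2]
28. n15.env = 10  [terminal]
29. n16.hot = true  [terminal]
30. n17.idx = -4  [terminal]
31. n14.val = 28  [e.idx * 3 + 40]
32. n14.sig = "zy"  ["zy"]
33. n18.hot = false  [terminal]
34. n11.env = false  [D.val > 28]
35. n1.acc = true  [B.env == false]
36. n1.env = true  [B.env == false]
37. n1.lim = 20  [C.ok + 9]
38. n19.fin = false  [A.env == false]
39. n20.sig = 28  [terminal]
40. n21.sig = -7  [terminal]
41. n22.lim = 5  [terminal]
42. n19.live = 18  [b₀.sig + g.lim - 15]
43. n23.env = -4  [terminal]
44. n0.key = -4  [f.env + E.live - 18]
45. n0.pre = false  [A.acc == false]
46. n0.mk = 30  [30]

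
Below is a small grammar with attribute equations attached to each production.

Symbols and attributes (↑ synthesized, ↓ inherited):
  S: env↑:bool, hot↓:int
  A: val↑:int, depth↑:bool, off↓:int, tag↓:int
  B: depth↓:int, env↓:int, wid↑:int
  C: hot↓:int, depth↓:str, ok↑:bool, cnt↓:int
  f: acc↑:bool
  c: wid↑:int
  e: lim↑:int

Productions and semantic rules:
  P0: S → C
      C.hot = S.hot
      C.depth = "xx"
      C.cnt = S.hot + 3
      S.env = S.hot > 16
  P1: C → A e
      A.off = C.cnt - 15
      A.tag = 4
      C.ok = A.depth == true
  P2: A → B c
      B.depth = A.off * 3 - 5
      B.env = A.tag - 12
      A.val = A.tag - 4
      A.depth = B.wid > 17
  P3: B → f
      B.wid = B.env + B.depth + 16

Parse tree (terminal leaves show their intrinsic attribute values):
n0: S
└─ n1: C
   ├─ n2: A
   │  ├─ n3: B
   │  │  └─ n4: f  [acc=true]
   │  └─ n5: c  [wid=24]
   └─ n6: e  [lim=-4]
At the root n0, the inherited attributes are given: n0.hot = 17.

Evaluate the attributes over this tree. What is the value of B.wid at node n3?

1. n0.hot = 17  [given at root]
2. n1.hot = 17  [S.hot]
3. n1.depth = "xx"  ["xx"]
4. n1.cnt = 20  [S.hot + 3]
5. n2.off = 5  [C.cnt - 15]
6. n2.tag = 4  [4]
7. n3.depth = 10  [A.off * 3 - 5]
8. n3.env = -8  [A.tag - 12]
9. n4.acc = true  [terminal]
10. n3.wid = 18  [B.env + B.depth + 16]
11. n5.wid = 24  [terminal]
12. n2.val = 0  [A.tag - 4]
13. n2.depth = true  [B.wid > 17]
14. n6.lim = -4  [terminal]
15. n1.ok = true  [A.depth == true]
16. n0.env = true  [S.hot > 16]

18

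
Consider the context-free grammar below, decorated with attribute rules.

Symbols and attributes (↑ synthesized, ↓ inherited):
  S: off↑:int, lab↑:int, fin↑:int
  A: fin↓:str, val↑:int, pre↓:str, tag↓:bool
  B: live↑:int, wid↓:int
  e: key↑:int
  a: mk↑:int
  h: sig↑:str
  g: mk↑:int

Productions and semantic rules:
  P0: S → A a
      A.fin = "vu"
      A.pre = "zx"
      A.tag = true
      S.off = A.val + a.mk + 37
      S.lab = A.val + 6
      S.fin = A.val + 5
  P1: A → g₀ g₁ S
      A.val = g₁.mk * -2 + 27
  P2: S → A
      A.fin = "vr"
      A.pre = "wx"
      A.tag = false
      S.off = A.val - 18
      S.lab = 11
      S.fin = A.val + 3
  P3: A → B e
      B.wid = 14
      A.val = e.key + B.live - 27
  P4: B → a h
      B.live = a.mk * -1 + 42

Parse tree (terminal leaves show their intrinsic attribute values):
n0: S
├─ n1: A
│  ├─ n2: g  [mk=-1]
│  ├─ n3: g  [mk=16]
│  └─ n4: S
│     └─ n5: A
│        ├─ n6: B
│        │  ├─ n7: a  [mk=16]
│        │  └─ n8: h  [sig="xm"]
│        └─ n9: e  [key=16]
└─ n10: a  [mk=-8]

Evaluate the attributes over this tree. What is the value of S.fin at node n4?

1. n1.fin = "vu"  ["vu"]
2. n1.pre = "zx"  ["zx"]
3. n1.tag = true  [true]
4. n2.mk = -1  [terminal]
5. n3.mk = 16  [terminal]
6. n5.fin = "vr"  ["vr"]
7. n5.pre = "wx"  ["wx"]
8. n5.tag = false  [false]
9. n6.wid = 14  [14]
10. n7.mk = 16  [terminal]
11. n8.sig = "xm"  [terminal]
12. n6.live = 26  [a.mk * -1 + 42]
13. n9.key = 16  [terminal]
14. n5.val = 15  [e.key + B.live - 27]
15. n4.off = -3  [A.val - 18]
16. n4.lab = 11  [11]
17. n4.fin = 18  [A.val + 3]
18. n1.val = -5  [g₁.mk * -2 + 27]
19. n10.mk = -8  [terminal]
20. n0.off = 24  [A.val + a.mk + 37]
21. n0.lab = 1  [A.val + 6]
22. n0.fin = 0  [A.val + 5]

18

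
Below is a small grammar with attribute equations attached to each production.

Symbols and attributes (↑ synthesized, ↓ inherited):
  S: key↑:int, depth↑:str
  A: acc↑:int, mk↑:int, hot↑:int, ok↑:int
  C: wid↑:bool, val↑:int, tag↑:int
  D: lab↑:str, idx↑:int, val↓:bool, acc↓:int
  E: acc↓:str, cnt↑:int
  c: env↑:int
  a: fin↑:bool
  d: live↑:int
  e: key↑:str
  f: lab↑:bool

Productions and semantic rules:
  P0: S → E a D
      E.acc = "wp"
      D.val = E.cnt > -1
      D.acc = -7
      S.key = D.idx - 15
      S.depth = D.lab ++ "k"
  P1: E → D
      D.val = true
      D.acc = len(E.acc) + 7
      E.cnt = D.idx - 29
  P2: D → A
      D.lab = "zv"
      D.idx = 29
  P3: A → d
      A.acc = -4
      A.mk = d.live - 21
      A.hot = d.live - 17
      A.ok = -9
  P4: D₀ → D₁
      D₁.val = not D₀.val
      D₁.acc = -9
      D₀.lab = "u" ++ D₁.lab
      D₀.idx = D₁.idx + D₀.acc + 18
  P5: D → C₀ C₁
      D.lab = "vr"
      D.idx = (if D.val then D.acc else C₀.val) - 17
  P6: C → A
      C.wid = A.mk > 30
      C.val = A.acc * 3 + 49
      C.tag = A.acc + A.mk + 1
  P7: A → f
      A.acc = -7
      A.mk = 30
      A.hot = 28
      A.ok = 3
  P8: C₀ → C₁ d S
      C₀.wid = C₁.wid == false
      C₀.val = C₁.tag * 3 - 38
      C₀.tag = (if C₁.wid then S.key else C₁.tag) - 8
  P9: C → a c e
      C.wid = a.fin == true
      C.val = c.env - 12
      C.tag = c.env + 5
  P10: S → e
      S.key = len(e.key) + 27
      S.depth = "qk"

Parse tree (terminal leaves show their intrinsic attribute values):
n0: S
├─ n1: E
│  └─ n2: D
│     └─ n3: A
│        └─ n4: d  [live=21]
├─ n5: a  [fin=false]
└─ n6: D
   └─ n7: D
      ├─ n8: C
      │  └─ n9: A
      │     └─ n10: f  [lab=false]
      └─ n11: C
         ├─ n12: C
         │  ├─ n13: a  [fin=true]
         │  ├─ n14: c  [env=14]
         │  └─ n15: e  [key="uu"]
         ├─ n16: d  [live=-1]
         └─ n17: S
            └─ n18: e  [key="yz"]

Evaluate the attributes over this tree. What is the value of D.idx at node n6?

1. n1.acc = "wp"  ["wp"]
2. n2.val = true  [true]
3. n2.acc = 9  [len(E.acc) + 7]
4. n4.live = 21  [terminal]
5. n3.acc = -4  [-4]
6. n3.mk = 0  [d.live - 21]
7. n3.hot = 4  [d.live - 17]
8. n3.ok = -9  [-9]
9. n2.lab = "zv"  ["zv"]
10. n2.idx = 29  [29]
11. n1.cnt = 0  [D.idx - 29]
12. n5.fin = false  [terminal]
13. n6.val = true  [E.cnt > -1]
14. n6.acc = -7  [-7]
15. n7.val = false  [not D₀.val]
16. n7.acc = -9  [-9]
17. n10.lab = false  [terminal]
18. n9.acc = -7  [-7]
19. n9.mk = 30  [30]
20. n9.hot = 28  [28]
21. n9.ok = 3  [3]
22. n8.wid = false  [A.mk > 30]
23. n8.val = 28  [A.acc * 3 + 49]
24. n8.tag = 24  [A.acc + A.mk + 1]
25. n13.fin = true  [terminal]
26. n14.env = 14  [terminal]
27. n15.key = "uu"  [terminal]
28. n12.wid = true  [a.fin == true]
29. n12.val = 2  [c.env - 12]
30. n12.tag = 19  [c.env + 5]
31. n16.live = -1  [terminal]
32. n18.key = "yz"  [terminal]
33. n17.key = 29  [len(e.key) + 27]
34. n17.depth = "qk"  ["qk"]
35. n11.wid = false  [C₁.wid == false]
36. n11.val = 19  [C₁.tag * 3 - 38]
37. n11.tag = 21  [(if C₁.wid then S.key else C₁.tag) - 8]
38. n7.lab = "vr"  ["vr"]
39. n7.idx = 11  [(if D.val then D.acc else C₀.val) - 17]
40. n6.lab = "uvr"  ["u" ++ D₁.lab]
41. n6.idx = 22  [D₁.idx + D₀.acc + 18]
42. n0.key = 7  [D.idx - 15]
43. n0.depth = "uvrk"  [D.lab ++ "k"]

22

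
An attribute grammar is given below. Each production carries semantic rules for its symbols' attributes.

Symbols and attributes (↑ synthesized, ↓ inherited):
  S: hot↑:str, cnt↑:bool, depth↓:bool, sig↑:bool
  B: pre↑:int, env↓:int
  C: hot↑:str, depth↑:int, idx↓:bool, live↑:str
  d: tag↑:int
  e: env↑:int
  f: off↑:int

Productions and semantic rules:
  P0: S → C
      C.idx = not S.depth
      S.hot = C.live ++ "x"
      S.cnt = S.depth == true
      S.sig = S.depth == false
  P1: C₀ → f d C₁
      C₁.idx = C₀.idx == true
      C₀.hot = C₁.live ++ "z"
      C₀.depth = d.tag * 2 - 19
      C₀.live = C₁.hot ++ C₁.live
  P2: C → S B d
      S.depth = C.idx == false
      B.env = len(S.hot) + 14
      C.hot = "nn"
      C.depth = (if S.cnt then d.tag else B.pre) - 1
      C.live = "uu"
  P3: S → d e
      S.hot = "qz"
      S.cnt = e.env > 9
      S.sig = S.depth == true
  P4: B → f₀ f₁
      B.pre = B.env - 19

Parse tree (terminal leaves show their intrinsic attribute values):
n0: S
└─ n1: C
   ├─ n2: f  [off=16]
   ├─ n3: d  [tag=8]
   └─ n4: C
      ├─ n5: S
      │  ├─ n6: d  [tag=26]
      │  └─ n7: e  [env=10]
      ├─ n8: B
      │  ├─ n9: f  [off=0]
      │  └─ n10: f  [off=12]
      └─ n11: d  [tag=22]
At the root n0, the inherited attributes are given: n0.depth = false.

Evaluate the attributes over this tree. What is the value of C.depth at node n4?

21

1. n0.depth = false  [given at root]
2. n1.idx = true  [not S.depth]
3. n2.off = 16  [terminal]
4. n3.tag = 8  [terminal]
5. n4.idx = true  [C₀.idx == true]
6. n5.depth = false  [C.idx == false]
7. n6.tag = 26  [terminal]
8. n7.env = 10  [terminal]
9. n5.hot = "qz"  ["qz"]
10. n5.cnt = true  [e.env > 9]
11. n5.sig = false  [S.depth == true]
12. n8.env = 16  [len(S.hot) + 14]
13. n9.off = 0  [terminal]
14. n10.off = 12  [terminal]
15. n8.pre = -3  [B.env - 19]
16. n11.tag = 22  [terminal]
17. n4.hot = "nn"  ["nn"]
18. n4.depth = 21  [(if S.cnt then d.tag else B.pre) - 1]
19. n4.live = "uu"  ["uu"]
20. n1.hot = "uuz"  [C₁.live ++ "z"]
21. n1.depth = -3  [d.tag * 2 - 19]
22. n1.live = "nnuu"  [C₁.hot ++ C₁.live]
23. n0.hot = "nnuux"  [C.live ++ "x"]
24. n0.cnt = false  [S.depth == true]
25. n0.sig = true  [S.depth == false]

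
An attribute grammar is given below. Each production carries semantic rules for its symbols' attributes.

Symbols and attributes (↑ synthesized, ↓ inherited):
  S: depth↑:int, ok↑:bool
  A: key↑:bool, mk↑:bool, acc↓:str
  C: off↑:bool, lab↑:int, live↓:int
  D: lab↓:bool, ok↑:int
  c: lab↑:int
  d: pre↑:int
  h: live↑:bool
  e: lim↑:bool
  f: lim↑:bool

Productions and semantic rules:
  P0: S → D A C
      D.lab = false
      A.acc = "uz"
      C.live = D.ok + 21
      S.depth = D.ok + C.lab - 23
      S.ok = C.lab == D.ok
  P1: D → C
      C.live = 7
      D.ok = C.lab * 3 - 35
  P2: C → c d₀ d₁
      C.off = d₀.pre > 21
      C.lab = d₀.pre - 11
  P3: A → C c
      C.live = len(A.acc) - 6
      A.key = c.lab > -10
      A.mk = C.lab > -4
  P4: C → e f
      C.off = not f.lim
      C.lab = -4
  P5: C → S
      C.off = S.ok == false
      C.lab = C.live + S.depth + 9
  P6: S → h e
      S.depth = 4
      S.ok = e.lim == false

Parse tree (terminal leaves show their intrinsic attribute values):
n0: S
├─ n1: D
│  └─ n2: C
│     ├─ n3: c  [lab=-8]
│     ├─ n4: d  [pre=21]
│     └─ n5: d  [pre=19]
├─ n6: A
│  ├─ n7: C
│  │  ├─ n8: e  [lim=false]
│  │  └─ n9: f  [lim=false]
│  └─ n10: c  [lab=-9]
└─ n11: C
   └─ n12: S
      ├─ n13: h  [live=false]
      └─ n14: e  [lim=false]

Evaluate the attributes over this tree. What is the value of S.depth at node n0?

1

1. n1.lab = false  [false]
2. n2.live = 7  [7]
3. n3.lab = -8  [terminal]
4. n4.pre = 21  [terminal]
5. n5.pre = 19  [terminal]
6. n2.off = false  [d₀.pre > 21]
7. n2.lab = 10  [d₀.pre - 11]
8. n1.ok = -5  [C.lab * 3 - 35]
9. n6.acc = "uz"  ["uz"]
10. n7.live = -4  [len(A.acc) - 6]
11. n8.lim = false  [terminal]
12. n9.lim = false  [terminal]
13. n7.off = true  [not f.lim]
14. n7.lab = -4  [-4]
15. n10.lab = -9  [terminal]
16. n6.key = true  [c.lab > -10]
17. n6.mk = false  [C.lab > -4]
18. n11.live = 16  [D.ok + 21]
19. n13.live = false  [terminal]
20. n14.lim = false  [terminal]
21. n12.depth = 4  [4]
22. n12.ok = true  [e.lim == false]
23. n11.off = false  [S.ok == false]
24. n11.lab = 29  [C.live + S.depth + 9]
25. n0.depth = 1  [D.ok + C.lab - 23]
26. n0.ok = false  [C.lab == D.ok]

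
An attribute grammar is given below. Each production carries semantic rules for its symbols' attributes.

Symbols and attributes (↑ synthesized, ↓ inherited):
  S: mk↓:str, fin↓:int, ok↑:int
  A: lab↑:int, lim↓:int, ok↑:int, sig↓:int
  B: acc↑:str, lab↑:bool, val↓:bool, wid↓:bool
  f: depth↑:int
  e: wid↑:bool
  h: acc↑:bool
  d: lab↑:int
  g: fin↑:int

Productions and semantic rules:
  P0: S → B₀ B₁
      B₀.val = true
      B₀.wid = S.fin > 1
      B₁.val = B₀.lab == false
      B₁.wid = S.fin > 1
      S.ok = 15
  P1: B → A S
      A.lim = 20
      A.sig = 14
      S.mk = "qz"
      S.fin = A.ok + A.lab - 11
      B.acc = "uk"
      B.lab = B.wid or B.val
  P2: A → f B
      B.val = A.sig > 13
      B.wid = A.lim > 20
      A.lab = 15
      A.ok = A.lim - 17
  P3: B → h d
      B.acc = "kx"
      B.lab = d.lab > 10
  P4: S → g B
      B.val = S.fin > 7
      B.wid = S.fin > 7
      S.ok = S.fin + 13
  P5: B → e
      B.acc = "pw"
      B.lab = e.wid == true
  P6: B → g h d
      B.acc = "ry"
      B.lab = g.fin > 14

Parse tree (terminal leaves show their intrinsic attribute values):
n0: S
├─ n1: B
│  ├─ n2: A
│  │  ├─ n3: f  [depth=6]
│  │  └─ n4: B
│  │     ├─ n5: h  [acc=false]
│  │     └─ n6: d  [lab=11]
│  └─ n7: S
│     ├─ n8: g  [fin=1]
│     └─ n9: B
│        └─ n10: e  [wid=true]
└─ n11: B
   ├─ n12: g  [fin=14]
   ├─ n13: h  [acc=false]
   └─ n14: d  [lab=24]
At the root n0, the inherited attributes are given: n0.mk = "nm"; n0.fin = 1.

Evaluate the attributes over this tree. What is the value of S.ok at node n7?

1. n0.mk = "nm"  [given at root]
2. n0.fin = 1  [given at root]
3. n1.val = true  [true]
4. n1.wid = false  [S.fin > 1]
5. n2.lim = 20  [20]
6. n2.sig = 14  [14]
7. n3.depth = 6  [terminal]
8. n4.val = true  [A.sig > 13]
9. n4.wid = false  [A.lim > 20]
10. n5.acc = false  [terminal]
11. n6.lab = 11  [terminal]
12. n4.acc = "kx"  ["kx"]
13. n4.lab = true  [d.lab > 10]
14. n2.lab = 15  [15]
15. n2.ok = 3  [A.lim - 17]
16. n7.mk = "qz"  ["qz"]
17. n7.fin = 7  [A.ok + A.lab - 11]
18. n8.fin = 1  [terminal]
19. n9.val = false  [S.fin > 7]
20. n9.wid = false  [S.fin > 7]
21. n10.wid = true  [terminal]
22. n9.acc = "pw"  ["pw"]
23. n9.lab = true  [e.wid == true]
24. n7.ok = 20  [S.fin + 13]
25. n1.acc = "uk"  ["uk"]
26. n1.lab = true  [B.wid or B.val]
27. n11.val = false  [B₀.lab == false]
28. n11.wid = false  [S.fin > 1]
29. n12.fin = 14  [terminal]
30. n13.acc = false  [terminal]
31. n14.lab = 24  [terminal]
32. n11.acc = "ry"  ["ry"]
33. n11.lab = false  [g.fin > 14]
34. n0.ok = 15  [15]

20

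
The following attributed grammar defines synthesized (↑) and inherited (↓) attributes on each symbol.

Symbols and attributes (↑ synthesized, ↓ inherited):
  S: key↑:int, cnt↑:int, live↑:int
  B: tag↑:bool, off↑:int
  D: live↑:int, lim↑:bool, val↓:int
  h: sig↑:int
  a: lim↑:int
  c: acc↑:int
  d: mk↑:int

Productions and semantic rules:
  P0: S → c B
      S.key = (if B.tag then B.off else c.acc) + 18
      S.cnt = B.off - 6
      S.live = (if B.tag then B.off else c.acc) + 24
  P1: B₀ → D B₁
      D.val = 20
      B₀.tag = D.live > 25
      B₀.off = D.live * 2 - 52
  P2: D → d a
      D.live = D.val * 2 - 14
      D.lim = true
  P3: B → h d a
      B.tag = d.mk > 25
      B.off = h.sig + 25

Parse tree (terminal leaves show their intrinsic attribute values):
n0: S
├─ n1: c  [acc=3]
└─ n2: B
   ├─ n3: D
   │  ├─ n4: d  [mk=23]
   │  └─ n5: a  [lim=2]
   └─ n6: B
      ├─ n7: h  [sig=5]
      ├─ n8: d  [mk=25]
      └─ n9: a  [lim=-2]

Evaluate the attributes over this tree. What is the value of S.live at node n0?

1. n1.acc = 3  [terminal]
2. n3.val = 20  [20]
3. n4.mk = 23  [terminal]
4. n5.lim = 2  [terminal]
5. n3.live = 26  [D.val * 2 - 14]
6. n3.lim = true  [true]
7. n7.sig = 5  [terminal]
8. n8.mk = 25  [terminal]
9. n9.lim = -2  [terminal]
10. n6.tag = false  [d.mk > 25]
11. n6.off = 30  [h.sig + 25]
12. n2.tag = true  [D.live > 25]
13. n2.off = 0  [D.live * 2 - 52]
14. n0.key = 18  [(if B.tag then B.off else c.acc) + 18]
15. n0.cnt = -6  [B.off - 6]
16. n0.live = 24  [(if B.tag then B.off else c.acc) + 24]

24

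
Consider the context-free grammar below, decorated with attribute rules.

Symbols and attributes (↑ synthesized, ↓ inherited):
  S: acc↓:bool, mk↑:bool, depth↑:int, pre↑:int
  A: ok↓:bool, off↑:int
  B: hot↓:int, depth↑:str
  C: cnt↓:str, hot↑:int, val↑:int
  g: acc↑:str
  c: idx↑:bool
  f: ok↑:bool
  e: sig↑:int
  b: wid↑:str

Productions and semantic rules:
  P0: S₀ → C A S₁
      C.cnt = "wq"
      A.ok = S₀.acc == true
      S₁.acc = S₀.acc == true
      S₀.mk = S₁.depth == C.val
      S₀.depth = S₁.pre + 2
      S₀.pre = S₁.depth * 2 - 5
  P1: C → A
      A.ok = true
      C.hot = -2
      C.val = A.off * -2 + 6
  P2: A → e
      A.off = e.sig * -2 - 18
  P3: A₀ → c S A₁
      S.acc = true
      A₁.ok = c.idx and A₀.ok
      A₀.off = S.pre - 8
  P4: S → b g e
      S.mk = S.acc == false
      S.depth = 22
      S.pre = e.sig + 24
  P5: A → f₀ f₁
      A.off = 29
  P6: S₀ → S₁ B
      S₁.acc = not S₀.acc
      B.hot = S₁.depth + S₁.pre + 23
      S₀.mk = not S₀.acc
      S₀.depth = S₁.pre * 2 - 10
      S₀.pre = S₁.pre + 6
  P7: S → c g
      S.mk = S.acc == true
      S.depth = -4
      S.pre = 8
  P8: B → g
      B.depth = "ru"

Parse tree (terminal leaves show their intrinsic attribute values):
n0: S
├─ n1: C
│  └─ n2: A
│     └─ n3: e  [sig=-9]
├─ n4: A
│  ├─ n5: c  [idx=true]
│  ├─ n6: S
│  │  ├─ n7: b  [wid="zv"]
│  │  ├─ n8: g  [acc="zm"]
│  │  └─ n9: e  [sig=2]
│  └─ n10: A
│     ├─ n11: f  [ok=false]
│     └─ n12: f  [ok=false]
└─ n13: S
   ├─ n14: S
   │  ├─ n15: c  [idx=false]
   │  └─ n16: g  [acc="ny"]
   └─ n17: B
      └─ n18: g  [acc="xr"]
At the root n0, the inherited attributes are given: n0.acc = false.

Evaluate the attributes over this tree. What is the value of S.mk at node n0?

1. n0.acc = false  [given at root]
2. n1.cnt = "wq"  ["wq"]
3. n2.ok = true  [true]
4. n3.sig = -9  [terminal]
5. n2.off = 0  [e.sig * -2 - 18]
6. n1.hot = -2  [-2]
7. n1.val = 6  [A.off * -2 + 6]
8. n4.ok = false  [S₀.acc == true]
9. n5.idx = true  [terminal]
10. n6.acc = true  [true]
11. n7.wid = "zv"  [terminal]
12. n8.acc = "zm"  [terminal]
13. n9.sig = 2  [terminal]
14. n6.mk = false  [S.acc == false]
15. n6.depth = 22  [22]
16. n6.pre = 26  [e.sig + 24]
17. n10.ok = false  [c.idx and A₀.ok]
18. n11.ok = false  [terminal]
19. n12.ok = false  [terminal]
20. n10.off = 29  [29]
21. n4.off = 18  [S.pre - 8]
22. n13.acc = false  [S₀.acc == true]
23. n14.acc = true  [not S₀.acc]
24. n15.idx = false  [terminal]
25. n16.acc = "ny"  [terminal]
26. n14.mk = true  [S.acc == true]
27. n14.depth = -4  [-4]
28. n14.pre = 8  [8]
29. n17.hot = 27  [S₁.depth + S₁.pre + 23]
30. n18.acc = "xr"  [terminal]
31. n17.depth = "ru"  ["ru"]
32. n13.mk = true  [not S₀.acc]
33. n13.depth = 6  [S₁.pre * 2 - 10]
34. n13.pre = 14  [S₁.pre + 6]
35. n0.mk = true  [S₁.depth == C.val]
36. n0.depth = 16  [S₁.pre + 2]
37. n0.pre = 7  [S₁.depth * 2 - 5]

true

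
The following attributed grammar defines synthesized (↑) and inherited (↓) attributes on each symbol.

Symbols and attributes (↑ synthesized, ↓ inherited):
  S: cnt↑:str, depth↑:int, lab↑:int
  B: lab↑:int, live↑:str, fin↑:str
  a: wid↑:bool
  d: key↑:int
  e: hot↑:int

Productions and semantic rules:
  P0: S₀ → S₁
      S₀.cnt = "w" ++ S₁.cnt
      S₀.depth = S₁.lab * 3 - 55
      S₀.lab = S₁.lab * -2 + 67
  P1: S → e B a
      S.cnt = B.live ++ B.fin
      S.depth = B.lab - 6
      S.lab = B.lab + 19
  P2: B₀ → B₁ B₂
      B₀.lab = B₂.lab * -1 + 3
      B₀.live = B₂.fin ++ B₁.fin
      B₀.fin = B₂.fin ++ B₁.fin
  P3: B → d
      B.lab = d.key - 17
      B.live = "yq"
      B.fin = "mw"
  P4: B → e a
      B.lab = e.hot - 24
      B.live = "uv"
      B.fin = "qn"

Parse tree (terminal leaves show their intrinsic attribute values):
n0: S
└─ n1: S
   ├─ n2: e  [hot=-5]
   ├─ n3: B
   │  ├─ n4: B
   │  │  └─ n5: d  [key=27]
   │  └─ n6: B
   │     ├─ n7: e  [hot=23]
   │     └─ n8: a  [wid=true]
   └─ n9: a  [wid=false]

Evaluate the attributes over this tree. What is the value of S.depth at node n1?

1. n2.hot = -5  [terminal]
2. n5.key = 27  [terminal]
3. n4.lab = 10  [d.key - 17]
4. n4.live = "yq"  ["yq"]
5. n4.fin = "mw"  ["mw"]
6. n7.hot = 23  [terminal]
7. n8.wid = true  [terminal]
8. n6.lab = -1  [e.hot - 24]
9. n6.live = "uv"  ["uv"]
10. n6.fin = "qn"  ["qn"]
11. n3.lab = 4  [B₂.lab * -1 + 3]
12. n3.live = "qnmw"  [B₂.fin ++ B₁.fin]
13. n3.fin = "qnmw"  [B₂.fin ++ B₁.fin]
14. n9.wid = false  [terminal]
15. n1.cnt = "qnmwqnmw"  [B.live ++ B.fin]
16. n1.depth = -2  [B.lab - 6]
17. n1.lab = 23  [B.lab + 19]
18. n0.cnt = "wqnmwqnmw"  ["w" ++ S₁.cnt]
19. n0.depth = 14  [S₁.lab * 3 - 55]
20. n0.lab = 21  [S₁.lab * -2 + 67]

-2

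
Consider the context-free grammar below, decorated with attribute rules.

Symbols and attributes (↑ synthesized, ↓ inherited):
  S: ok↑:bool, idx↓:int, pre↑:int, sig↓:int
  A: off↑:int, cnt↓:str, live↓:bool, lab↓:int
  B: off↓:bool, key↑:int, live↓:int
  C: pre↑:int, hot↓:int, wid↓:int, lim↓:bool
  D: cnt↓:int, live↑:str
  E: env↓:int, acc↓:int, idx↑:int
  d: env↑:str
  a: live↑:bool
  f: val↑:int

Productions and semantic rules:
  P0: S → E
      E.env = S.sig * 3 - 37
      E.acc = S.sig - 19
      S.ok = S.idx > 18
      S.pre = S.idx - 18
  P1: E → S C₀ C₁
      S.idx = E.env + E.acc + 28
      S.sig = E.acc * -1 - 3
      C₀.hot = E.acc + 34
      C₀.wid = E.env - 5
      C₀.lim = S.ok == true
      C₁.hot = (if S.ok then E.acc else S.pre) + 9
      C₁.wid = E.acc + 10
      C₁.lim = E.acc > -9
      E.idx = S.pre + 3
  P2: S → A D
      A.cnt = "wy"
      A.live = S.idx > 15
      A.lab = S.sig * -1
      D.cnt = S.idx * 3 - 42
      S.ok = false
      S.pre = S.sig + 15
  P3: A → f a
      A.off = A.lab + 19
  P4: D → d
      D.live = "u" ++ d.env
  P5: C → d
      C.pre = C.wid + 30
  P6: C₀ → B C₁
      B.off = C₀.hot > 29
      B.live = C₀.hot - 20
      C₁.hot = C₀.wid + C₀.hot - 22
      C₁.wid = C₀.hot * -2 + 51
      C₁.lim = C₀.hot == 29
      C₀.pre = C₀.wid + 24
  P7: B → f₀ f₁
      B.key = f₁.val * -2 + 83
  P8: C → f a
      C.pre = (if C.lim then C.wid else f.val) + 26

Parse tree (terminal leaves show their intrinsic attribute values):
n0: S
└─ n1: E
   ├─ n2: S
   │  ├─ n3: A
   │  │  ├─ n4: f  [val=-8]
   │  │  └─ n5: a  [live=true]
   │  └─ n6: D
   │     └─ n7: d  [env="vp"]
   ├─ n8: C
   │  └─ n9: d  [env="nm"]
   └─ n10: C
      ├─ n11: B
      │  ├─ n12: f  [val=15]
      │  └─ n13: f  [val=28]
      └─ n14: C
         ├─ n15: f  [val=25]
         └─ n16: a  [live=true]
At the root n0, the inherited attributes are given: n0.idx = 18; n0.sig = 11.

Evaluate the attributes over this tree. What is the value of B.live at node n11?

9

1. n0.idx = 18  [given at root]
2. n0.sig = 11  [given at root]
3. n1.env = -4  [S.sig * 3 - 37]
4. n1.acc = -8  [S.sig - 19]
5. n2.idx = 16  [E.env + E.acc + 28]
6. n2.sig = 5  [E.acc * -1 - 3]
7. n3.cnt = "wy"  ["wy"]
8. n3.live = true  [S.idx > 15]
9. n3.lab = -5  [S.sig * -1]
10. n4.val = -8  [terminal]
11. n5.live = true  [terminal]
12. n3.off = 14  [A.lab + 19]
13. n6.cnt = 6  [S.idx * 3 - 42]
14. n7.env = "vp"  [terminal]
15. n6.live = "uvp"  ["u" ++ d.env]
16. n2.ok = false  [false]
17. n2.pre = 20  [S.sig + 15]
18. n8.hot = 26  [E.acc + 34]
19. n8.wid = -9  [E.env - 5]
20. n8.lim = false  [S.ok == true]
21. n9.env = "nm"  [terminal]
22. n8.pre = 21  [C.wid + 30]
23. n10.hot = 29  [(if S.ok then E.acc else S.pre) + 9]
24. n10.wid = 2  [E.acc + 10]
25. n10.lim = true  [E.acc > -9]
26. n11.off = false  [C₀.hot > 29]
27. n11.live = 9  [C₀.hot - 20]
28. n12.val = 15  [terminal]
29. n13.val = 28  [terminal]
30. n11.key = 27  [f₁.val * -2 + 83]
31. n14.hot = 9  [C₀.wid + C₀.hot - 22]
32. n14.wid = -7  [C₀.hot * -2 + 51]
33. n14.lim = true  [C₀.hot == 29]
34. n15.val = 25  [terminal]
35. n16.live = true  [terminal]
36. n14.pre = 19  [(if C.lim then C.wid else f.val) + 26]
37. n10.pre = 26  [C₀.wid + 24]
38. n1.idx = 23  [S.pre + 3]
39. n0.ok = false  [S.idx > 18]
40. n0.pre = 0  [S.idx - 18]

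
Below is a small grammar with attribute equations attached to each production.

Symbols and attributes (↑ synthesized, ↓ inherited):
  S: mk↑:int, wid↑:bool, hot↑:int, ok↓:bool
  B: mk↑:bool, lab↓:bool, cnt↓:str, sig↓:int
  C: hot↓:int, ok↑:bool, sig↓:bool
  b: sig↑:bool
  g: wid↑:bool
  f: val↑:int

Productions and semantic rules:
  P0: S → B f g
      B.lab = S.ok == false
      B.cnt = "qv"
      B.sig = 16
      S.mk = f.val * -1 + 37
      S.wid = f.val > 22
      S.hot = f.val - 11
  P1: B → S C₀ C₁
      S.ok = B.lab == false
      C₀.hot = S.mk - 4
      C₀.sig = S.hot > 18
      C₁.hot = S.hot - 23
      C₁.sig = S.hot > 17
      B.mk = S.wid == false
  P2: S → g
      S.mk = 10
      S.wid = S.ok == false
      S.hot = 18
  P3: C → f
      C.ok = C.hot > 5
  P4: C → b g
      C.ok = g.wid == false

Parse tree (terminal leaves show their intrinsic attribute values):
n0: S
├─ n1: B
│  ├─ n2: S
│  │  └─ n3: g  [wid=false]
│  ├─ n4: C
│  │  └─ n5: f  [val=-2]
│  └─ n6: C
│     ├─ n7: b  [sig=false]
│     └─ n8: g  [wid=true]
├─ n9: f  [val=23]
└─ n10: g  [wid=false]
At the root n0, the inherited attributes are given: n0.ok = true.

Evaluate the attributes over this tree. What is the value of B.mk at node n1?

1. n0.ok = true  [given at root]
2. n1.lab = false  [S.ok == false]
3. n1.cnt = "qv"  ["qv"]
4. n1.sig = 16  [16]
5. n2.ok = true  [B.lab == false]
6. n3.wid = false  [terminal]
7. n2.mk = 10  [10]
8. n2.wid = false  [S.ok == false]
9. n2.hot = 18  [18]
10. n4.hot = 6  [S.mk - 4]
11. n4.sig = false  [S.hot > 18]
12. n5.val = -2  [terminal]
13. n4.ok = true  [C.hot > 5]
14. n6.hot = -5  [S.hot - 23]
15. n6.sig = true  [S.hot > 17]
16. n7.sig = false  [terminal]
17. n8.wid = true  [terminal]
18. n6.ok = false  [g.wid == false]
19. n1.mk = true  [S.wid == false]
20. n9.val = 23  [terminal]
21. n10.wid = false  [terminal]
22. n0.mk = 14  [f.val * -1 + 37]
23. n0.wid = true  [f.val > 22]
24. n0.hot = 12  [f.val - 11]

true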